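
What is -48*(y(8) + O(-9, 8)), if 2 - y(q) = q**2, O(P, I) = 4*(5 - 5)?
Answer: 2976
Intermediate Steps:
O(P, I) = 0 (O(P, I) = 4*0 = 0)
y(q) = 2 - q**2
-48*(y(8) + O(-9, 8)) = -48*((2 - 1*8**2) + 0) = -48*((2 - 1*64) + 0) = -48*((2 - 64) + 0) = -48*(-62 + 0) = -48*(-62) = 2976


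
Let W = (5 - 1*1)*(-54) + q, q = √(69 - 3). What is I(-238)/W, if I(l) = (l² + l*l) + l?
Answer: -813960/1553 - 11305*√66/4659 ≈ -543.83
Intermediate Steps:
q = √66 ≈ 8.1240
I(l) = l + 2*l² (I(l) = (l² + l²) + l = 2*l² + l = l + 2*l²)
W = -216 + √66 (W = (5 - 1*1)*(-54) + √66 = (5 - 1)*(-54) + √66 = 4*(-54) + √66 = -216 + √66 ≈ -207.88)
I(-238)/W = (-238*(1 + 2*(-238)))/(-216 + √66) = (-238*(1 - 476))/(-216 + √66) = (-238*(-475))/(-216 + √66) = 113050/(-216 + √66)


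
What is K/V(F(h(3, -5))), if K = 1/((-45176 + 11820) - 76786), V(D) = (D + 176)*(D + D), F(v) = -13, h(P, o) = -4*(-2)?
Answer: 1/466781796 ≈ 2.1423e-9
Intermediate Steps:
h(P, o) = 8
V(D) = 2*D*(176 + D) (V(D) = (176 + D)*(2*D) = 2*D*(176 + D))
K = -1/110142 (K = 1/(-33356 - 76786) = 1/(-110142) = -1/110142 ≈ -9.0792e-6)
K/V(F(h(3, -5))) = -(-1/(26*(176 - 13)))/110142 = -1/(110142*(2*(-13)*163)) = -1/110142/(-4238) = -1/110142*(-1/4238) = 1/466781796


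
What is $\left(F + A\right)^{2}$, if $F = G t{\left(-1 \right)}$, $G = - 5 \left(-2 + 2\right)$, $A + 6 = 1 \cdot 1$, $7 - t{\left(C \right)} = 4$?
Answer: $25$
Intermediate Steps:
$t{\left(C \right)} = 3$ ($t{\left(C \right)} = 7 - 4 = 3$)
$A = -5$ ($A = -6 + 1 \cdot 1 = -6 + 1 = -5$)
$G = 0$ ($G = \left(-5\right) 0 = 0$)
$F = 0$ ($F = 0 \cdot 3 = 0$)
$\left(F + A\right)^{2} = \left(0 - 5\right)^{2} = \left(-5\right)^{2} = 25$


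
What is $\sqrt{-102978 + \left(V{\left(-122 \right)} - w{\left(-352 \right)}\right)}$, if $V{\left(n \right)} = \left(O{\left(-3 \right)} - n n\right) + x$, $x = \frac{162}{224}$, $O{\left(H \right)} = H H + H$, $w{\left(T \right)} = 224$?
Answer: $\frac{3 i \sqrt{10286017}}{28} \approx 343.63 i$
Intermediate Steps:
$O{\left(H \right)} = H + H^{2}$ ($O{\left(H \right)} = H^{2} + H = H + H^{2}$)
$x = \frac{81}{112}$ ($x = 162 \cdot \frac{1}{224} = \frac{81}{112} \approx 0.72321$)
$V{\left(n \right)} = \frac{753}{112} - n^{2}$ ($V{\left(n \right)} = \left(- 3 \left(1 - 3\right) - n n\right) + \frac{81}{112} = \left(\left(-3\right) \left(-2\right) - n^{2}\right) + \frac{81}{112} = \left(6 - n^{2}\right) + \frac{81}{112} = \frac{753}{112} - n^{2}$)
$\sqrt{-102978 + \left(V{\left(-122 \right)} - w{\left(-352 \right)}\right)} = \sqrt{-102978 + \left(\left(\frac{753}{112} - \left(-122\right)^{2}\right) - 224\right)} = \sqrt{-102978 + \left(\left(\frac{753}{112} - 14884\right) - 224\right)} = \sqrt{-102978 - \frac{1691343}{112}} = \sqrt{- \frac{13224879}{112}} = \frac{3 i \sqrt{10286017}}{28}$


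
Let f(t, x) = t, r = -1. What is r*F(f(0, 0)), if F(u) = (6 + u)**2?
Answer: -36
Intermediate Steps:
r*F(f(0, 0)) = -(6 + 0)**2 = -1*6**2 = -1*36 = -36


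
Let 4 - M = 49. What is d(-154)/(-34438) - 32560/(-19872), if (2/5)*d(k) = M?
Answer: 70221055/42771996 ≈ 1.6418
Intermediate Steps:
M = -45 (M = 4 - 1*49 = 4 - 49 = -45)
d(k) = -225/2 (d(k) = (5/2)*(-45) = -225/2)
d(-154)/(-34438) - 32560/(-19872) = -225/2/(-34438) - 32560/(-19872) = -225/2*(-1/34438) - 32560*(-1/19872) = 225/68876 + 2035/1242 = 70221055/42771996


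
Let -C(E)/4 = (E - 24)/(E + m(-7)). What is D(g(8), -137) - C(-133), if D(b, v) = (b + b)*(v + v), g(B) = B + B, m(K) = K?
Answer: -306723/35 ≈ -8763.5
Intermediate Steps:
g(B) = 2*B
C(E) = -4*(-24 + E)/(-7 + E) (C(E) = -4*(E - 24)/(E - 7) = -4*(-24 + E)/(-7 + E))
D(b, v) = 4*b*v (D(b, v) = (2*b)*(2*v) = 4*b*v)
D(g(8), -137) - C(-133) = 4*(2*8)*(-137) - 4*(24 - 1*(-133))/(-7 - 133) = 4*16*(-137) - 4*(24 + 133)/(-140) = -8768 - 4*(-1)*157/140 = -8768 - 1*(-157/35) = -8768 + 157/35 = -306723/35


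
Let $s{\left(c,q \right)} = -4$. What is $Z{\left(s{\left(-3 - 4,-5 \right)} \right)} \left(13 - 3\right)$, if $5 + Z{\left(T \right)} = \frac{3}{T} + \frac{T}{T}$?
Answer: $- \frac{95}{2} \approx -47.5$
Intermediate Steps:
$Z{\left(T \right)} = -4 + \frac{3}{T}$ ($Z{\left(T \right)} = -5 + \left(\frac{3}{T} + \frac{T}{T}\right) = -5 + \left(\frac{3}{T} + 1\right) = -5 + \left(1 + \frac{3}{T}\right) = -4 + \frac{3}{T}$)
$Z{\left(s{\left(-3 - 4,-5 \right)} \right)} \left(13 - 3\right) = \left(-4 + \frac{3}{-4}\right) \left(13 - 3\right) = \left(-4 + 3 \left(- \frac{1}{4}\right)\right) 10 = \left(-4 - \frac{3}{4}\right) 10 = \left(- \frac{19}{4}\right) 10 = - \frac{95}{2}$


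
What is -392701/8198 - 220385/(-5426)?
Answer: -81019849/11120587 ≈ -7.2856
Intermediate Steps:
-392701/8198 - 220385/(-5426) = -392701*1/8198 - 220385*(-1/5426) = -392701/8198 + 220385/5426 = -81019849/11120587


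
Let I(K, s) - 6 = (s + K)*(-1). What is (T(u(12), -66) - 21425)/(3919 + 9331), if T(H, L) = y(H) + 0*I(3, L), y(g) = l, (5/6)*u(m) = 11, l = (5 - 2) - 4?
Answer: -10713/6625 ≈ -1.6171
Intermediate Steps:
l = -1 (l = 3 - 4 = -1)
u(m) = 66/5 (u(m) = (6/5)*11 = 66/5)
y(g) = -1
I(K, s) = 6 - K - s (I(K, s) = 6 + (s + K)*(-1) = 6 + (K + s)*(-1) = 6 + (-K - s) = 6 - K - s)
T(H, L) = -1 (T(H, L) = -1 + 0*(6 - 1*3 - L) = -1 + 0*(6 - 3 - L) = -1 + 0*(3 - L) = -1 + 0 = -1)
(T(u(12), -66) - 21425)/(3919 + 9331) = (-1 - 21425)/(3919 + 9331) = -21426/13250 = -21426*1/13250 = -10713/6625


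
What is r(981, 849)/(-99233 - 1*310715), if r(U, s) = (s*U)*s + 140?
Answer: -707105921/409948 ≈ -1724.9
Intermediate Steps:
r(U, s) = 140 + U*s² (r(U, s) = (U*s)*s + 140 = U*s² + 140 = 140 + U*s²)
r(981, 849)/(-99233 - 1*310715) = (140 + 981*849²)/(-99233 - 1*310715) = (140 + 981*720801)/(-99233 - 310715) = (140 + 707105781)/(-409948) = 707105921*(-1/409948) = -707105921/409948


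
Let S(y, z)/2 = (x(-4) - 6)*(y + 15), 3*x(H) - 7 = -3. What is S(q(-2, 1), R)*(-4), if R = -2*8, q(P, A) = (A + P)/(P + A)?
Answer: 1792/3 ≈ 597.33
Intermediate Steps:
q(P, A) = 1 (q(P, A) = (A + P)/(A + P) = 1)
x(H) = 4/3 (x(H) = 7/3 + (⅓)*(-3) = 7/3 - 1 = 4/3)
R = -16
S(y, z) = -140 - 28*y/3 (S(y, z) = 2*((4/3 - 6)*(y + 15)) = 2*(-14*(15 + y)/3) = 2*(-70 - 14*y/3) = -140 - 28*y/3)
S(q(-2, 1), R)*(-4) = (-140 - 28/3*1)*(-4) = (-140 - 28/3)*(-4) = -448/3*(-4) = 1792/3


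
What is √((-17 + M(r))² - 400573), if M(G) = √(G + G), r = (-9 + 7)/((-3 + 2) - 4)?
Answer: 2*√(-2501770 - 85*√5)/5 ≈ 632.7*I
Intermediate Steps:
r = ⅖ (r = -2/(-1 - 4) = -2/(-5) = -2*(-⅕) = ⅖ ≈ 0.40000)
M(G) = √2*√G (M(G) = √(2*G) = √2*√G)
√((-17 + M(r))² - 400573) = √((-17 + √2*√(⅖))² - 400573) = √((-17 + √2*(√10/5))² - 400573) = √((-17 + 2*√5/5)² - 400573) = √(-400573 + (-17 + 2*√5/5)²)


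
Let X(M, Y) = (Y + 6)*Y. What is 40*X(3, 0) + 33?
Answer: 33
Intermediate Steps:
X(M, Y) = Y*(6 + Y) (X(M, Y) = (6 + Y)*Y = Y*(6 + Y))
40*X(3, 0) + 33 = 40*(0*(6 + 0)) + 33 = 40*(0*6) + 33 = 40*0 + 33 = 0 + 33 = 33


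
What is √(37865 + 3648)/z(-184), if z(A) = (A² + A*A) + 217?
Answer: √41513/67929 ≈ 0.0029994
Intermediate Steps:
z(A) = 217 + 2*A² (z(A) = (A² + A²) + 217 = 2*A² + 217 = 217 + 2*A²)
√(37865 + 3648)/z(-184) = √(37865 + 3648)/(217 + 2*(-184)²) = √41513/(217 + 2*33856) = √41513/(217 + 67712) = √41513/67929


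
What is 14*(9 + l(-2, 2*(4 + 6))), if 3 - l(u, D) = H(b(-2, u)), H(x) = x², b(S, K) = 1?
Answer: 154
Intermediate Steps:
l(u, D) = 2 (l(u, D) = 3 - 1*1² = 3 - 1*1 = 3 - 1 = 2)
14*(9 + l(-2, 2*(4 + 6))) = 14*(9 + 2) = 14*11 = 154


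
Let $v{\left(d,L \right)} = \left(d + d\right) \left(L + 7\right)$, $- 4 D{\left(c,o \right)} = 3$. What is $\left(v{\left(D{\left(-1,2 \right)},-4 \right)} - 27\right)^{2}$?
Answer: $\frac{3969}{4} \approx 992.25$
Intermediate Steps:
$D{\left(c,o \right)} = - \frac{3}{4}$ ($D{\left(c,o \right)} = \left(- \frac{1}{4}\right) 3 = - \frac{3}{4}$)
$v{\left(d,L \right)} = 2 d \left(7 + L\right)$
$\left(v{\left(D{\left(-1,2 \right)},-4 \right)} - 27\right)^{2} = \left(2 \left(- \frac{3}{4}\right) \left(7 - 4\right) - 27\right)^{2} = \left(2 \left(- \frac{3}{4}\right) 3 - 27\right)^{2} = \left(- \frac{9}{2} - 27\right)^{2} = \left(- \frac{63}{2}\right)^{2} = \frac{3969}{4}$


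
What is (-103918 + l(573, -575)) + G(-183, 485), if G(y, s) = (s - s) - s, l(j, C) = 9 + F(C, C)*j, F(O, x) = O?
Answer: -433869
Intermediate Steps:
l(j, C) = 9 + C*j
G(y, s) = -s (G(y, s) = 0 - s = -s)
(-103918 + l(573, -575)) + G(-183, 485) = (-103918 + (9 - 575*573)) - 1*485 = (-103918 + (9 - 329475)) - 485 = (-103918 - 329466) - 485 = -433384 - 485 = -433869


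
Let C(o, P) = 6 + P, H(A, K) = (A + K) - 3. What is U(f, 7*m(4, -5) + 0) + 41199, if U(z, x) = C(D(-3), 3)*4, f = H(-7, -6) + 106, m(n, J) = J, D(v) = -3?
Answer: 41235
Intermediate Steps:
H(A, K) = -3 + A + K
f = 90 (f = (-3 - 7 - 6) + 106 = -16 + 106 = 90)
U(z, x) = 36 (U(z, x) = (6 + 3)*4 = 9*4 = 36)
U(f, 7*m(4, -5) + 0) + 41199 = 36 + 41199 = 41235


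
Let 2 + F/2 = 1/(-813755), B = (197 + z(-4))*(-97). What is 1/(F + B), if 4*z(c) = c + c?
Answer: -813755/15395430847 ≈ -5.2857e-5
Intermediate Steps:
z(c) = c/2 (z(c) = (c + c)/4 = (2*c)/4 = c/2)
B = -18915 (B = (197 + (1/2)*(-4))*(-97) = (197 - 2)*(-97) = 195*(-97) = -18915)
F = -3255022/813755 (F = -4 + 2/(-813755) = -4 + 2*(-1/813755) = -4 - 2/813755 = -3255022/813755 ≈ -4.0000)
1/(F + B) = 1/(-3255022/813755 - 18915) = 1/(-15395430847/813755) = -813755/15395430847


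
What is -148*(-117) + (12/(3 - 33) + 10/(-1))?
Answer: 86528/5 ≈ 17306.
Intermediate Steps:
-148*(-117) + (12/(3 - 33) + 10/(-1)) = 17316 + (12/(-30) + 10*(-1)) = 17316 + (12*(-1/30) - 10) = 17316 + (-⅖ - 10) = 17316 - 52/5 = 86528/5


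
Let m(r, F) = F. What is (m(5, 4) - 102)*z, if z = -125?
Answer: 12250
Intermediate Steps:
(m(5, 4) - 102)*z = (4 - 102)*(-125) = -98*(-125) = 12250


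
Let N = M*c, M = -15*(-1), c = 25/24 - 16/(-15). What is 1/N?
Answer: 8/253 ≈ 0.031621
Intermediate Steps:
c = 253/120 (c = 25*(1/24) - 16*(-1/15) = 25/24 + 16/15 = 253/120 ≈ 2.1083)
M = 15
N = 253/8 (N = 15*(253/120) = 253/8 ≈ 31.625)
1/N = 1/(253/8) = 8/253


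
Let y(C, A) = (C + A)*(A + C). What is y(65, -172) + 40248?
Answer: 51697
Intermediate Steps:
y(C, A) = (A + C)² (y(C, A) = (A + C)*(A + C) = (A + C)²)
y(65, -172) + 40248 = (-172 + 65)² + 40248 = (-107)² + 40248 = 11449 + 40248 = 51697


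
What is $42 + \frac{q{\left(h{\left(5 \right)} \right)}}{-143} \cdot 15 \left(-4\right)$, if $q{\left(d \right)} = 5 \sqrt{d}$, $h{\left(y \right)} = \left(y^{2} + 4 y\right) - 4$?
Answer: $42 + \frac{300 \sqrt{41}}{143} \approx 55.433$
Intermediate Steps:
$h{\left(y \right)} = -4 + y^{2} + 4 y$
$42 + \frac{q{\left(h{\left(5 \right)} \right)}}{-143} \cdot 15 \left(-4\right) = 42 + \frac{5 \sqrt{-4 + 5^{2} + 4 \cdot 5}}{-143} \cdot 15 \left(-4\right) = 42 + 5 \sqrt{-4 + 25 + 20} \left(- \frac{1}{143}\right) \left(-60\right) = 42 + 5 \sqrt{41} \left(- \frac{1}{143}\right) \left(-60\right) = 42 + - \frac{5 \sqrt{41}}{143} \left(-60\right) = 42 + \frac{300 \sqrt{41}}{143}$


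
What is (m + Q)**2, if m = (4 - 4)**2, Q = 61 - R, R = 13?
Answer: 2304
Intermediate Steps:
Q = 48 (Q = 61 - 1*13 = 61 - 13 = 48)
m = 0 (m = 0**2 = 0)
(m + Q)**2 = (0 + 48)**2 = 48**2 = 2304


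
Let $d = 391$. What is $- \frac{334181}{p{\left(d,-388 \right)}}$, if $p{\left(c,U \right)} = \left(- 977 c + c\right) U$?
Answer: $- \frac{334181}{148067008} \approx -0.002257$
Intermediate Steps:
$p{\left(c,U \right)} = - 976 U c$ ($p{\left(c,U \right)} = - 976 c U = - 976 U c$)
$- \frac{334181}{p{\left(d,-388 \right)}} = - \frac{334181}{\left(-976\right) \left(-388\right) 391} = - \frac{334181}{148067008}$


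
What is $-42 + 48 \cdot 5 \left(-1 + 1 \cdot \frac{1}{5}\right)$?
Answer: $-234$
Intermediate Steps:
$-42 + 48 \cdot 5 \left(-1 + 1 \cdot \frac{1}{5}\right) = -42 + 48 \cdot 5 \left(-1 + \frac{1}{5}\right) = -42 + 48 \cdot 5 \left(- \frac{4}{5}\right) = -42 + 48 \left(-4\right) = -42 - 192 = -234$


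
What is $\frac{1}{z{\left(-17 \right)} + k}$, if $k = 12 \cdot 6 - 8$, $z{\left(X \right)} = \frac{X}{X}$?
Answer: $\frac{1}{65} \approx 0.015385$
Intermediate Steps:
$z{\left(X \right)} = 1$
$k = 64$ ($k = 72 - 8 = 64$)
$\frac{1}{z{\left(-17 \right)} + k} = \frac{1}{1 + 64} = \frac{1}{65}$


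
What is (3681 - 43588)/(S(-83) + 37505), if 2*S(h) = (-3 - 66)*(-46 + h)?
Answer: -79814/83911 ≈ -0.95117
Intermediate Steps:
S(h) = 1587 - 69*h/2 (S(h) = ((-3 - 66)*(-46 + h))/2 = (-69*(-46 + h))/2 = (3174 - 69*h)/2 = 1587 - 69*h/2)
(3681 - 43588)/(S(-83) + 37505) = (3681 - 43588)/((1587 - 69/2*(-83)) + 37505) = -39907/((1587 + 5727/2) + 37505) = -39907/(8901/2 + 37505) = -39907/83911/2 = -39907*2/83911 = -79814/83911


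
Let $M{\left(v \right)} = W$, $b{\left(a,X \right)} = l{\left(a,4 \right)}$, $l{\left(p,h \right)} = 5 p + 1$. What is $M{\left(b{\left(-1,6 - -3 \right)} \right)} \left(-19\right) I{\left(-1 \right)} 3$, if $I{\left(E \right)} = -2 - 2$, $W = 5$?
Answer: $1140$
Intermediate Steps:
$l{\left(p,h \right)} = 1 + 5 p$
$b{\left(a,X \right)} = 1 + 5 a$
$M{\left(v \right)} = 5$
$I{\left(E \right)} = -4$
$M{\left(b{\left(-1,6 - -3 \right)} \right)} \left(-19\right) I{\left(-1 \right)} 3 = 5 \left(-19\right) \left(-4\right) 3 = \left(-95\right) \left(-4\right) 3 = 380 \cdot 3 = 1140$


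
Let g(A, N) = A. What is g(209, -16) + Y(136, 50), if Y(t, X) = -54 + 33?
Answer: 188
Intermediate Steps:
Y(t, X) = -21
g(209, -16) + Y(136, 50) = 209 - 21 = 188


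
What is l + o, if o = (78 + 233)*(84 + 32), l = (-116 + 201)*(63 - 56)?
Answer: 36671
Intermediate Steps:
l = 595 (l = 85*7 = 595)
o = 36076 (o = 311*116 = 36076)
l + o = 595 + 36076 = 36671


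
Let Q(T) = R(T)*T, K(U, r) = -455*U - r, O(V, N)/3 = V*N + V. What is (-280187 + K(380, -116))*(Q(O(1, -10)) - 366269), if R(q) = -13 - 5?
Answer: 165689091293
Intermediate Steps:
R(q) = -18
O(V, N) = 3*V + 3*N*V (O(V, N) = 3*(V*N + V) = 3*(N*V + V) = 3*(V + N*V) = 3*V + 3*N*V)
K(U, r) = -r - 455*U
Q(T) = -18*T
(-280187 + K(380, -116))*(Q(O(1, -10)) - 366269) = (-280187 + (-1*(-116) - 455*380))*(-54*(1 - 10) - 366269) = (-280187 + (116 - 172900))*(-54*(-9) - 366269) = (-280187 - 172784)*(-18*(-27) - 366269) = -452971*(486 - 366269) = -452971*(-365783) = 165689091293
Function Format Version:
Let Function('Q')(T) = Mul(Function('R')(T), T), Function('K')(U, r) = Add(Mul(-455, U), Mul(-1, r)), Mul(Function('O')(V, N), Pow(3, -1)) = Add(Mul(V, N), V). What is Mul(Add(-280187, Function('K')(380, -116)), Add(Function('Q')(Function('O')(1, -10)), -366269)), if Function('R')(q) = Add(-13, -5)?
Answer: 165689091293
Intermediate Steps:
Function('R')(q) = -18
Function('O')(V, N) = Add(Mul(3, V), Mul(3, N, V)) (Function('O')(V, N) = Mul(3, Add(Mul(V, N), V)) = Mul(3, Add(Mul(N, V), V)) = Mul(3, Add(V, Mul(N, V))) = Add(Mul(3, V), Mul(3, N, V)))
Function('K')(U, r) = Add(Mul(-1, r), Mul(-455, U))
Function('Q')(T) = Mul(-18, T)
Mul(Add(-280187, Function('K')(380, -116)), Add(Function('Q')(Function('O')(1, -10)), -366269)) = Mul(Add(-280187, Add(Mul(-1, -116), Mul(-455, 380))), Add(Mul(-18, Mul(3, 1, Add(1, -10))), -366269)) = Mul(Add(-280187, Add(116, -172900)), Add(Mul(-18, Mul(3, 1, -9)), -366269)) = Mul(Add(-280187, -172784), Add(Mul(-18, -27), -366269)) = Mul(-452971, Add(486, -366269)) = Mul(-452971, -365783) = 165689091293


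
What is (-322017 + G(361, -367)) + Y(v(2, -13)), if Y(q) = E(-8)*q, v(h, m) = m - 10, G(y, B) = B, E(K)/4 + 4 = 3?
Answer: -322292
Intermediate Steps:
E(K) = -4 (E(K) = -16 + 4*3 = -16 + 12 = -4)
v(h, m) = -10 + m
Y(q) = -4*q
(-322017 + G(361, -367)) + Y(v(2, -13)) = (-322017 - 367) - 4*(-10 - 13) = -322384 - 4*(-23) = -322384 + 92 = -322292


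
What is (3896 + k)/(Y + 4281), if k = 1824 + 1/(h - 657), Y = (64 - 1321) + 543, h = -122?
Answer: 51217/31939 ≈ 1.6036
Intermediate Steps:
Y = -714 (Y = -1257 + 543 = -714)
k = 1420895/779 (k = 1824 + 1/(-122 - 657) = 1824 + 1/(-779) = 1824 - 1/779 = 1420895/779 ≈ 1824.0)
(3896 + k)/(Y + 4281) = (3896 + 1420895/779)/(-714 + 4281) = (4455879/779)/3567 = (4455879/779)*(1/3567) = 51217/31939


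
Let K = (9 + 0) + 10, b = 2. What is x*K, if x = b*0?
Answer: 0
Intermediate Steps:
x = 0 (x = 2*0 = 0)
K = 19 (K = 9 + 10 = 19)
x*K = 0*19 = 0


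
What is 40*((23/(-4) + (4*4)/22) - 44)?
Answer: -21570/11 ≈ -1960.9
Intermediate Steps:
40*((23/(-4) + (4*4)/22) - 44) = 40*((23*(-1/4) + 16*(1/22)) - 44) = 40*((-23/4 + 8/11) - 44) = 40*(-221/44 - 44) = 40*(-2157/44) = -21570/11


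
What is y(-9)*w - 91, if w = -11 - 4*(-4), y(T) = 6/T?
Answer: -283/3 ≈ -94.333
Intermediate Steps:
w = 5 (w = -11 + 16 = 5)
y(-9)*w - 91 = (6/(-9))*5 - 91 = (6*(-1/9))*5 - 91 = -2/3*5 - 91 = -10/3 - 91 = -283/3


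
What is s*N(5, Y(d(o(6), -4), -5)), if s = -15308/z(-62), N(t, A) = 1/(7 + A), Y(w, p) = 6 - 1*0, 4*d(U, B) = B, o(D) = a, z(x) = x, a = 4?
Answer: 7654/403 ≈ 18.993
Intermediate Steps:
o(D) = 4
d(U, B) = B/4
Y(w, p) = 6 (Y(w, p) = 6 + 0 = 6)
s = 7654/31 (s = -15308/(-62) = -15308*(-1/62) = 7654/31 ≈ 246.90)
s*N(5, Y(d(o(6), -4), -5)) = 7654/(31*(7 + 6)) = (7654/31)/13 = (7654/31)*(1/13) = 7654/403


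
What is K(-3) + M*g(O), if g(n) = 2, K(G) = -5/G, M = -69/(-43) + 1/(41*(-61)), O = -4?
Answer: 1572871/322629 ≈ 4.8752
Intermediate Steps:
M = 172526/107543 (M = -69*(-1/43) + (1/41)*(-1/61) = 69/43 - 1/2501 = 172526/107543 ≈ 1.6043)
K(-3) + M*g(O) = -5/(-3) + (172526/107543)*2 = -5*(-⅓) + 345052/107543 = 5/3 + 345052/107543 = 1572871/322629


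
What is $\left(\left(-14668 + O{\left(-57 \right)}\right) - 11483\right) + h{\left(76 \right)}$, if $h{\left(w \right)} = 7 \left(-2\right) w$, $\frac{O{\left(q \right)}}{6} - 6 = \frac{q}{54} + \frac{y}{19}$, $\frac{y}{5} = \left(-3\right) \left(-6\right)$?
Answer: $- \frac{1547944}{57} \approx -27157.0$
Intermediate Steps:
$y = 90$ ($y = 5 \left(\left(-3\right) \left(-6\right)\right) = 5 \cdot 18 = 90$)
$O{\left(q \right)} = \frac{1224}{19} + \frac{q}{9}$ ($O{\left(q \right)} = 36 + 6 \left(\frac{q}{54} + \frac{90}{19}\right) = 36 + 6 \left(\frac{90}{19} + \frac{q}{54}\right) = 36 + \left(\frac{540}{19} + \frac{q}{9}\right) = \frac{1224}{19} + \frac{q}{9}$)
$h{\left(w \right)} = - 14 w$
$\left(\left(-14668 + O{\left(-57 \right)}\right) - 11483\right) + h{\left(76 \right)} = \left(\left(-14668 + \left(\frac{1224}{19} + \frac{1}{9} \left(-57\right)\right)\right) - 11483\right) - 1064 = \left(\left(-14668 + \left(\frac{1224}{19} - \frac{19}{3}\right)\right) - 11483\right) - 1064 = \left(\left(-14668 + \frac{3311}{57}\right) - 11483\right) - 1064 = \left(- \frac{832765}{57} - 11483\right) - 1064 = - \frac{1487296}{57} - 1064 = - \frac{1547944}{57}$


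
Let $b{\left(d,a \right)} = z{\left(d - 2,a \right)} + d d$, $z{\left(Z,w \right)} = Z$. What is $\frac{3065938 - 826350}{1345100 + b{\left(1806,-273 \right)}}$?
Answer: $\frac{559897}{1152135} \approx 0.48596$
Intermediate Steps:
$b{\left(d,a \right)} = -2 + d + d^{2}$ ($b{\left(d,a \right)} = \left(d - 2\right) + d d = \left(-2 + d\right) + d^{2} = -2 + d + d^{2}$)
$\frac{3065938 - 826350}{1345100 + b{\left(1806,-273 \right)}} = \frac{3065938 - 826350}{1345100 + \left(-2 + 1806 + 1806^{2}\right)} = \frac{2239588}{1345100 + \left(-2 + 1806 + 3261636\right)} = \frac{2239588}{1345100 + 3263440} = \frac{2239588}{4608540} = 2239588 \cdot \frac{1}{4608540} = \frac{559897}{1152135}$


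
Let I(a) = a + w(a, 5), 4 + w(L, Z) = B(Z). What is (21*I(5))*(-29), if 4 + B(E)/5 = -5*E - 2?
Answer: 93786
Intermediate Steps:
B(E) = -30 - 25*E (B(E) = -20 + 5*(-5*E - 2) = -20 + 5*(-2 - 5*E) = -20 + (-10 - 25*E) = -30 - 25*E)
w(L, Z) = -34 - 25*Z (w(L, Z) = -4 + (-30 - 25*Z) = -34 - 25*Z)
I(a) = -159 + a (I(a) = a + (-34 - 25*5) = a + (-34 - 125) = a - 159 = -159 + a)
(21*I(5))*(-29) = (21*(-159 + 5))*(-29) = (21*(-154))*(-29) = -3234*(-29) = 93786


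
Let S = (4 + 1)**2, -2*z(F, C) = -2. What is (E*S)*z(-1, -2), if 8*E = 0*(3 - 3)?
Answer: 0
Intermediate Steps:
z(F, C) = 1 (z(F, C) = -1/2*(-2) = 1)
S = 25 (S = 5**2 = 25)
E = 0 (E = (0*(3 - 3))/8 = (0*0)/8 = (1/8)*0 = 0)
(E*S)*z(-1, -2) = (0*25)*1 = 0*1 = 0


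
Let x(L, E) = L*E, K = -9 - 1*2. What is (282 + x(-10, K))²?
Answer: 153664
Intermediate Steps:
K = -11 (K = -9 - 2 = -11)
x(L, E) = E*L
(282 + x(-10, K))² = (282 - 11*(-10))² = (282 + 110)² = 392² = 153664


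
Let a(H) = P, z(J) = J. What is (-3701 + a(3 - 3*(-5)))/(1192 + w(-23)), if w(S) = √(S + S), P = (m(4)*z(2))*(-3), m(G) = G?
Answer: -444020/142091 + 745*I*√46/284182 ≈ -3.1249 + 0.01778*I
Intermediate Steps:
P = -24 (P = (4*2)*(-3) = 8*(-3) = -24)
w(S) = √2*√S (w(S) = √(2*S) = √2*√S)
a(H) = -24
(-3701 + a(3 - 3*(-5)))/(1192 + w(-23)) = (-3701 - 24)/(1192 + √2*√(-23)) = -3725/(1192 + √2*(I*√23)) = -3725/(1192 + I*√46)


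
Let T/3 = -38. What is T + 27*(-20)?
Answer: -654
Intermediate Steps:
T = -114 (T = 3*(-38) = -114)
T + 27*(-20) = -114 + 27*(-20) = -114 - 540 = -654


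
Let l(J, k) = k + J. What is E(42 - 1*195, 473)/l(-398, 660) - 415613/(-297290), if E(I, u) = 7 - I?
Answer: 78228503/38944990 ≈ 2.0087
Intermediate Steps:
l(J, k) = J + k
E(42 - 1*195, 473)/l(-398, 660) - 415613/(-297290) = (7 - (42 - 1*195))/(-398 + 660) - 415613/(-297290) = (7 - (42 - 195))/262 - 415613*(-1/297290) = (7 - 1*(-153))*(1/262) + 415613/297290 = (7 + 153)*(1/262) + 415613/297290 = 160*(1/262) + 415613/297290 = 80/131 + 415613/297290 = 78228503/38944990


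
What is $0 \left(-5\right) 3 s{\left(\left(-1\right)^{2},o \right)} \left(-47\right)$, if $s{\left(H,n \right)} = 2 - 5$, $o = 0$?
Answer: $0$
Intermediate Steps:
$s{\left(H,n \right)} = -3$ ($s{\left(H,n \right)} = 2 - 5 = -3$)
$0 \left(-5\right) 3 s{\left(\left(-1\right)^{2},o \right)} \left(-47\right) = 0 \left(-5\right) 3 \left(-3\right) \left(-47\right) = 0 \cdot 3 \left(-3\right) \left(-47\right) = 0 \left(-3\right) \left(-47\right) = 0 \left(-47\right) = 0$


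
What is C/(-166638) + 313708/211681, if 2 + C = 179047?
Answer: 14375249059/35274098478 ≈ 0.40753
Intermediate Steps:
C = 179045 (C = -2 + 179047 = 179045)
C/(-166638) + 313708/211681 = 179045/(-166638) + 313708/211681 = 179045*(-1/166638) + 313708*(1/211681) = -179045/166638 + 313708/211681 = 14375249059/35274098478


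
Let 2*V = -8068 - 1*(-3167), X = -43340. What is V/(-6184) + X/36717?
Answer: -356079103/454115856 ≈ -0.78411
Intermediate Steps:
V = -4901/2 (V = (-8068 - 1*(-3167))/2 = (-8068 + 3167)/2 = (½)*(-4901) = -4901/2 ≈ -2450.5)
V/(-6184) + X/36717 = -4901/2/(-6184) - 43340/36717 = -4901/2*(-1/6184) - 43340*1/36717 = 4901/12368 - 43340/36717 = -356079103/454115856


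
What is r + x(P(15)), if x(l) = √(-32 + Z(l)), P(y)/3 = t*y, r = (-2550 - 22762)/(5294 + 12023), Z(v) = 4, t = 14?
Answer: -25312/17317 + 2*I*√7 ≈ -1.4617 + 5.2915*I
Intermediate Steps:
r = -25312/17317 ≈ -1.4617
P(y) = 42*y (P(y) = 3*(14*y) = 42*y)
x(l) = 2*I*√7 (x(l) = √(-32 + 4) = √(-28) = 2*I*√7)
r + x(P(15)) = -25312/17317 + 2*I*√7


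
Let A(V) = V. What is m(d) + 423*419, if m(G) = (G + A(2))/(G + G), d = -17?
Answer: 6026073/34 ≈ 1.7724e+5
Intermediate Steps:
m(G) = (2 + G)/(2*G) (m(G) = (G + 2)/(G + G) = (2 + G)/((2*G)) = (2 + G)*(1/(2*G)) = (2 + G)/(2*G))
m(d) + 423*419 = (½)*(2 - 17)/(-17) + 423*419 = (½)*(-1/17)*(-15) + 177237 = 15/34 + 177237 = 6026073/34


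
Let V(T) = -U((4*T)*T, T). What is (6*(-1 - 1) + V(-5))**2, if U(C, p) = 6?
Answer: 324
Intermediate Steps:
V(T) = -6 (V(T) = -1*6 = -6)
(6*(-1 - 1) + V(-5))**2 = (6*(-1 - 1) - 6)**2 = (6*(-2) - 6)**2 = (-12 - 6)**2 = (-18)**2 = 324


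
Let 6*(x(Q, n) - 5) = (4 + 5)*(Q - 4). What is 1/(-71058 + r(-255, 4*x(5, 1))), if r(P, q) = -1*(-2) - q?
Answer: -1/71082 ≈ -1.4068e-5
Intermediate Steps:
x(Q, n) = -1 + 3*Q/2 (x(Q, n) = 5 + ((4 + 5)*(Q - 4))/6 = 5 + (9*(-4 + Q))/6 = 5 + (-36 + 9*Q)/6 = 5 + (-6 + 3*Q/2) = -1 + 3*Q/2)
r(P, q) = 2 - q
1/(-71058 + r(-255, 4*x(5, 1))) = 1/(-71058 + (2 - 4*(-1 + (3/2)*5))) = 1/(-71058 + (2 - 4*(-1 + 15/2))) = 1/(-71058 + (2 - 4*13/2)) = 1/(-71058 + (2 - 1*26)) = 1/(-71058 + (2 - 26)) = 1/(-71058 - 24) = 1/(-71082) = -1/71082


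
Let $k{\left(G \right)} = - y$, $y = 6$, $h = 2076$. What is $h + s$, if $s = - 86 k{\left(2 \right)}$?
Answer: $2592$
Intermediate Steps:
$k{\left(G \right)} = -6$ ($k{\left(G \right)} = \left(-1\right) 6 = -6$)
$s = 516$ ($s = \left(-86\right) \left(-6\right) = 516$)
$h + s = 2076 + 516 = 2592$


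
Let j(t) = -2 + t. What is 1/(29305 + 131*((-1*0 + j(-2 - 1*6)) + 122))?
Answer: 1/43977 ≈ 2.2739e-5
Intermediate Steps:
1/(29305 + 131*((-1*0 + j(-2 - 1*6)) + 122)) = 1/(29305 + 131*((-1*0 + (-2 + (-2 - 1*6))) + 122)) = 1/(29305 + 131*((0 + (-2 + (-2 - 6))) + 122)) = 1/(29305 + 131*((0 + (-2 - 8)) + 122)) = 1/(29305 + 131*((0 - 10) + 122)) = 1/(29305 + 131*(-10 + 122)) = 1/(29305 + 131*112) = 1/(29305 + 14672) = 1/43977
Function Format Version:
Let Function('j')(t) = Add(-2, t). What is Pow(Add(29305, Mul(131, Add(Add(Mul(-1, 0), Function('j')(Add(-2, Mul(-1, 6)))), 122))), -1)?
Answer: Rational(1, 43977) ≈ 2.2739e-5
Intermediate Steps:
Pow(Add(29305, Mul(131, Add(Add(Mul(-1, 0), Function('j')(Add(-2, Mul(-1, 6)))), 122))), -1) = Pow(Add(29305, Mul(131, Add(Add(Mul(-1, 0), Add(-2, Add(-2, Mul(-1, 6)))), 122))), -1) = Pow(Add(29305, Mul(131, Add(Add(0, Add(-2, Add(-2, -6))), 122))), -1) = Pow(Add(29305, Mul(131, Add(Add(0, Add(-2, -8)), 122))), -1) = Pow(Add(29305, Mul(131, Add(Add(0, -10), 122))), -1) = Pow(Add(29305, Mul(131, Add(-10, 122))), -1) = Pow(Add(29305, Mul(131, 112)), -1) = Pow(Add(29305, 14672), -1) = Pow(43977, -1) = Rational(1, 43977)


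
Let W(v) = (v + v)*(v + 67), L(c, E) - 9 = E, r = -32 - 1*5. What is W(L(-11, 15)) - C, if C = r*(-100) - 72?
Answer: 740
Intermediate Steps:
r = -37 (r = -32 - 5 = -37)
C = 3628 (C = -37*(-100) - 72 = 3700 - 72 = 3628)
L(c, E) = 9 + E
W(v) = 2*v*(67 + v) (W(v) = (2*v)*(67 + v) = 2*v*(67 + v))
W(L(-11, 15)) - C = 2*(9 + 15)*(67 + (9 + 15)) - 1*3628 = 2*24*(67 + 24) - 3628 = 2*24*91 - 3628 = 4368 - 3628 = 740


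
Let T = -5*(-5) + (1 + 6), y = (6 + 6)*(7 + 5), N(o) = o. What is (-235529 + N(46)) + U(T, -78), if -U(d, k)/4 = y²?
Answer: -318427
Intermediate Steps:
y = 144 (y = 12*12 = 144)
T = 32 (T = 25 + 7 = 32)
U(d, k) = -82944 (U(d, k) = -4*144² = -4*20736 = -82944)
(-235529 + N(46)) + U(T, -78) = (-235529 + 46) - 82944 = -235483 - 82944 = -318427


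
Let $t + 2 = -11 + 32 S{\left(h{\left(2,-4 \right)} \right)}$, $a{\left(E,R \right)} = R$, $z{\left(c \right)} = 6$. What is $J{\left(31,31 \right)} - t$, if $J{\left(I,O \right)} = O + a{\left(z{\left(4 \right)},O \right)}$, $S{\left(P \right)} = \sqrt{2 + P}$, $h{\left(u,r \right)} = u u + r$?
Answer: $75 - 32 \sqrt{2} \approx 29.745$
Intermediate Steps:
$h{\left(u,r \right)} = r + u^{2}$ ($h{\left(u,r \right)} = u^{2} + r = r + u^{2}$)
$J{\left(I,O \right)} = 2 O$ ($J{\left(I,O \right)} = O + O = 2 O$)
$t = -13 + 32 \sqrt{2}$ ($t = -2 - \left(11 - 32 \sqrt{2 - \left(4 - 2^{2}\right)}\right) = -2 - \left(11 - 32 \sqrt{2 + \left(-4 + 4\right)}\right) = -2 - \left(11 - 32 \sqrt{2 + 0}\right) = -2 - \left(11 - 32 \sqrt{2}\right) = -13 + 32 \sqrt{2} \approx 32.255$)
$J{\left(31,31 \right)} - t = 2 \cdot 31 - \left(-13 + 32 \sqrt{2}\right) = 62 + \left(13 - 32 \sqrt{2}\right) = 75 - 32 \sqrt{2}$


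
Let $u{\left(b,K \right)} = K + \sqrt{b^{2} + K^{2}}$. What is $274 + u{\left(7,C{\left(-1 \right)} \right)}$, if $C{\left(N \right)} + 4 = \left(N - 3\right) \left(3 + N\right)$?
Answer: $262 + \sqrt{193} \approx 275.89$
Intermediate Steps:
$C{\left(N \right)} = -4 + \left(-3 + N\right) \left(3 + N\right)$ ($C{\left(N \right)} = -4 + \left(N - 3\right) \left(3 + N\right) = -4 + \left(-3 + N\right) \left(3 + N\right)$)
$u{\left(b,K \right)} = K + \sqrt{K^{2} + b^{2}}$
$274 + u{\left(7,C{\left(-1 \right)} \right)} = 274 - \left(13 - 1 - \sqrt{\left(-13 + \left(-1\right)^{2}\right)^{2} + 7^{2}}\right) = 274 + \left(\left(-13 + 1\right) + \sqrt{\left(-13 + 1\right)^{2} + 49}\right) = 274 - \left(12 - \sqrt{\left(-12\right)^{2} + 49}\right) = 274 - \left(12 - \sqrt{144 + 49}\right) = 274 - \left(12 - \sqrt{193}\right) = 262 + \sqrt{193}$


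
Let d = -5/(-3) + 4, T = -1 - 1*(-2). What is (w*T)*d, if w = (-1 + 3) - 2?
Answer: 0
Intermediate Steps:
w = 0 (w = 2 - 2 = 0)
T = 1 (T = -1 + 2 = 1)
d = 17/3 (d = -5*(-⅓) + 4 = 5/3 + 4 = 17/3 ≈ 5.6667)
(w*T)*d = (0*1)*(17/3) = 0*(17/3) = 0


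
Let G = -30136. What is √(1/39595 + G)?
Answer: I*√47246136617805/39595 ≈ 173.6*I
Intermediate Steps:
√(1/39595 + G) = √(1/39595 - 30136) = √(-1193234919/39595) = I*√47246136617805/39595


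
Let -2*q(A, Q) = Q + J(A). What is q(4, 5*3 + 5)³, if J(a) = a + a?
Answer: -2744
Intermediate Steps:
J(a) = 2*a
q(A, Q) = -A - Q/2 (q(A, Q) = -(Q + 2*A)/2 = -A - Q/2)
q(4, 5*3 + 5)³ = (-1*4 - (5*3 + 5)/2)³ = (-4 - (15 + 5)/2)³ = (-4 - ½*20)³ = (-4 - 10)³ = (-14)³ = -2744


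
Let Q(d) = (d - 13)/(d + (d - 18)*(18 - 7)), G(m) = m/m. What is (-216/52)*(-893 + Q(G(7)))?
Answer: 1494774/403 ≈ 3709.1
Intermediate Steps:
G(m) = 1
Q(d) = (-13 + d)/(-198 + 12*d) (Q(d) = (-13 + d)/(d + (-18 + d)*11) = (-13 + d)/(d + (-198 + 11*d)) = (-13 + d)/(-198 + 12*d))
(-216/52)*(-893 + Q(G(7))) = (-216/52)*(-893 + (-13 + 1)/(6*(-33 + 2*1))) = (-216*1/52)*(-893 + (⅙)*(-12)/(-33 + 2)) = -54*(-893 + (⅙)*(-12)/(-31))/13 = -54*(-893 + (⅙)*(-1/31)*(-12))/13 = -54*(-893 + 2/31)/13 = -54/13*(-27681/31) = 1494774/403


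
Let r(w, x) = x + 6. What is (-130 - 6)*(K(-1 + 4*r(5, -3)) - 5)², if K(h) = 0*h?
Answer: -3400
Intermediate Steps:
r(w, x) = 6 + x
K(h) = 0
(-130 - 6)*(K(-1 + 4*r(5, -3)) - 5)² = (-130 - 6)*(0 - 5)² = -136*(-5)² = -136*25 = -3400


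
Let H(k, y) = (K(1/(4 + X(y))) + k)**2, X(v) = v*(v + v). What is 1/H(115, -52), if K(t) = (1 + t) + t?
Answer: 7322436/98531326609 ≈ 7.4316e-5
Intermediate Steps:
X(v) = 2*v**2 (X(v) = v*(2*v) = 2*v**2)
K(t) = 1 + 2*t
H(k, y) = (1 + k + 2/(4 + 2*y**2))**2 (H(k, y) = ((1 + 2/(4 + 2*y**2)) + k)**2 = (1 + k + 2/(4 + 2*y**2))**2)
1/H(115, -52) = 1/((3 + (-52)**2 + 115*(2 + (-52)**2))**2/(2 + (-52)**2)**2) = 1/((3 + 2704 + 115*(2 + 2704))**2/(2 + 2704)**2) = 1/((3 + 2704 + 115*2706)**2/2706**2) = 1/((3 + 2704 + 311190)**2/7322436) = 1/((1/7322436)*313897**2) = 1/((1/7322436)*98531326609) = 1/(98531326609/7322436) = 7322436/98531326609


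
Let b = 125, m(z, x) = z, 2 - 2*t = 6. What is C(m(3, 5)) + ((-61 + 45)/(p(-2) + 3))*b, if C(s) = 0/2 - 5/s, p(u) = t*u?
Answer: -6035/21 ≈ -287.38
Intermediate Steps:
t = -2 (t = 1 - 1/2*6 = 1 - 3 = -2)
p(u) = -2*u
C(s) = -5/s (C(s) = 0*(1/2) - 5/s = 0 - 5/s = -5/s)
C(m(3, 5)) + ((-61 + 45)/(p(-2) + 3))*b = -5/3 + ((-61 + 45)/(-2*(-2) + 3))*125 = -5*1/3 - 16/(4 + 3)*125 = -5/3 - 16/7*125 = -5/3 - 2000/7 = -6035/21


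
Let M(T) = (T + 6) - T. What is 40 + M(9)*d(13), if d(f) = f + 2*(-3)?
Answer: 82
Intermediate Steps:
d(f) = -6 + f (d(f) = f - 6 = -6 + f)
M(T) = 6 (M(T) = (6 + T) - T = 6)
40 + M(9)*d(13) = 40 + 6*(-6 + 13) = 40 + 6*7 = 40 + 42 = 82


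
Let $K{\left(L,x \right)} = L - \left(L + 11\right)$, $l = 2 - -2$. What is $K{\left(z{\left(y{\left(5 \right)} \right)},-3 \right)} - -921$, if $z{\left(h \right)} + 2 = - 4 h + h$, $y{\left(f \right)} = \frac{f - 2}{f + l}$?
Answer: $910$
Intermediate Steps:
$l = 4$ ($l = 2 + 2 = 4$)
$y{\left(f \right)} = \frac{-2 + f}{4 + f}$ ($y{\left(f \right)} = \frac{f - 2}{f + 4} = \frac{-2 + f}{4 + f}$)
$z{\left(h \right)} = -2 - 3 h$ ($z{\left(h \right)} = -2 + \left(- 4 h + h\right) = -2 - 3 h$)
$K{\left(L,x \right)} = -11$ ($K{\left(L,x \right)} = L - \left(11 + L\right) = -11$)
$K{\left(z{\left(y{\left(5 \right)} \right)},-3 \right)} - -921 = -11 - -921 = -11 + 921 = 910$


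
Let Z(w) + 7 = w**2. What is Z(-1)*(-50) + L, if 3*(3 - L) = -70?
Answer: 979/3 ≈ 326.33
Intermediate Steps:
L = 79/3 (L = 3 - 1/3*(-70) = 3 + 70/3 = 79/3 ≈ 26.333)
Z(w) = -7 + w**2
Z(-1)*(-50) + L = (-7 + (-1)**2)*(-50) + 79/3 = (-7 + 1)*(-50) + 79/3 = -6*(-50) + 79/3 = 300 + 79/3 = 979/3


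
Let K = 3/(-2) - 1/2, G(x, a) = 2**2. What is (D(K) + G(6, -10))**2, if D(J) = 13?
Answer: 289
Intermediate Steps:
G(x, a) = 4
K = -2 (K = 3*(-1/2) - 1*1/2 = -3/2 - 1/2 = -2)
(D(K) + G(6, -10))**2 = (13 + 4)**2 = 17**2 = 289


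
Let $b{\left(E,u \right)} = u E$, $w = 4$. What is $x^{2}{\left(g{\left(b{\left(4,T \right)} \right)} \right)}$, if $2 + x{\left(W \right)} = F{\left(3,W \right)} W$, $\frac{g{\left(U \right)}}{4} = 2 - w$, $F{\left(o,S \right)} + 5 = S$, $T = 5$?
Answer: $10404$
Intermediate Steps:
$b{\left(E,u \right)} = E u$
$F{\left(o,S \right)} = -5 + S$
$g{\left(U \right)} = -8$ ($g{\left(U \right)} = 4 \left(2 - 4\right) = 4 \left(-2\right) = -8$)
$x{\left(W \right)} = -2 + W \left(-5 + W\right)$ ($x{\left(W \right)} = -2 + \left(-5 + W\right) W = -2 + W \left(-5 + W\right)$)
$x^{2}{\left(g{\left(b{\left(4,T \right)} \right)} \right)} = \left(-2 - 8 \left(-5 - 8\right)\right)^{2} = \left(-2 - -104\right)^{2} = \left(-2 + 104\right)^{2} = 102^{2} = 10404$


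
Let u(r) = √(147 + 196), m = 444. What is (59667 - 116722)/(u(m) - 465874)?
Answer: 26580441070/217038583533 + 399385*√7/217038583533 ≈ 0.12247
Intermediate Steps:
u(r) = 7*√7 (u(r) = √343 = 7*√7)
(59667 - 116722)/(u(m) - 465874) = (59667 - 116722)/(7*√7 - 465874) = -57055/(-465874 + 7*√7)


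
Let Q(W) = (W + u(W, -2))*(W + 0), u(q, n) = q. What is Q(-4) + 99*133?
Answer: 13199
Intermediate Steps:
Q(W) = 2*W² (Q(W) = (W + W)*(W + 0) = (2*W)*W = 2*W²)
Q(-4) + 99*133 = 2*(-4)² + 99*133 = 2*16 + 13167 = 32 + 13167 = 13199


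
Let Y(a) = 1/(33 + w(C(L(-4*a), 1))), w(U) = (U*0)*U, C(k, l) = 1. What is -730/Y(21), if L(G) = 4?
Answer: -24090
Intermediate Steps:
w(U) = 0 (w(U) = 0*U = 0)
Y(a) = 1/33 (Y(a) = 1/(33 + 0) = 1/33)
-730/Y(21) = -730/1/33 = -730*33 = -24090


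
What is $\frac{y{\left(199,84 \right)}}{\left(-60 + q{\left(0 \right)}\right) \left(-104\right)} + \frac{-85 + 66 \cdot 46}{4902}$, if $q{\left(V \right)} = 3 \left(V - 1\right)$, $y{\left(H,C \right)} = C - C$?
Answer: $\frac{2951}{4902} \approx 0.602$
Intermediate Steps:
$y{\left(H,C \right)} = 0$
$q{\left(V \right)} = -3 + 3 V$ ($q{\left(V \right)} = 3 \left(-1 + V\right) = -3 + 3 V$)
$\frac{y{\left(199,84 \right)}}{\left(-60 + q{\left(0 \right)}\right) \left(-104\right)} + \frac{-85 + 66 \cdot 46}{4902} = \frac{0}{\left(-60 + \left(-3 + 3 \cdot 0\right)\right) \left(-104\right)} + \frac{-85 + 66 \cdot 46}{4902} = \frac{0}{\left(-60 + \left(-3 + 0\right)\right) \left(-104\right)} + \left(-85 + 3036\right) \frac{1}{4902} = \frac{0}{\left(-60 - 3\right) \left(-104\right)} + 2951 \cdot \frac{1}{4902} = \frac{0}{\left(-63\right) \left(-104\right)} + \frac{2951}{4902} = \frac{0}{6552} + \frac{2951}{4902} = 0 \cdot \frac{1}{6552} + \frac{2951}{4902} = 0 + \frac{2951}{4902} = \frac{2951}{4902}$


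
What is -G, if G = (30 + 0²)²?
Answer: -900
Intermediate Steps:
G = 900 (G = (30 + 0)² = 30² = 900)
-G = -1*900 = -900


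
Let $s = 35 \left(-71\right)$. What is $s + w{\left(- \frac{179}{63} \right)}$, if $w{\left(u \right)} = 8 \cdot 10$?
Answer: $-2405$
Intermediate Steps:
$s = -2485$
$w{\left(u \right)} = 80$
$s + w{\left(- \frac{179}{63} \right)} = -2485 + 80 = -2405$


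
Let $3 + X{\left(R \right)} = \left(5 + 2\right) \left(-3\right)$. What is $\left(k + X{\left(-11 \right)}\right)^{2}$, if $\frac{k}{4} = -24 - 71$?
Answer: $163216$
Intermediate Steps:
$k = -380$ ($k = 4 \left(-24 - 71\right) = 4 \left(-95\right) = -380$)
$X{\left(R \right)} = -24$ ($X{\left(R \right)} = -3 + \left(5 + 2\right) \left(-3\right) = -3 + 7 \left(-3\right) = -3 - 21 = -24$)
$\left(k + X{\left(-11 \right)}\right)^{2} = \left(-380 - 24\right)^{2} = \left(-404\right)^{2} = 163216$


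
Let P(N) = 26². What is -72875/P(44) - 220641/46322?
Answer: -1762434533/15656836 ≈ -112.57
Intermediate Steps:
P(N) = 676
-72875/P(44) - 220641/46322 = -72875/676 - 220641/46322 = -1762434533/15656836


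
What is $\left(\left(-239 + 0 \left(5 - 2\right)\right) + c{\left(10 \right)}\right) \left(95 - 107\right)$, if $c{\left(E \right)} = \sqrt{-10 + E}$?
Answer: $2868$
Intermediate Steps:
$\left(\left(-239 + 0 \left(5 - 2\right)\right) + c{\left(10 \right)}\right) \left(95 - 107\right) = \left(\left(-239 + 0 \left(5 - 2\right)\right) + \sqrt{-10 + 10}\right) \left(95 - 107\right) = \left(\left(-239 + 0 \cdot 3\right) + \sqrt{0}\right) \left(-12\right) = \left(\left(-239 + 0\right) + 0\right) \left(-12\right) = \left(-239 + 0\right) \left(-12\right) = \left(-239\right) \left(-12\right) = 2868$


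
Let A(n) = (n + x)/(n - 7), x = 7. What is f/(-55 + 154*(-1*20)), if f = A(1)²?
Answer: -16/28215 ≈ -0.00056707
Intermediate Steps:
A(n) = (7 + n)/(-7 + n) (A(n) = (n + 7)/(n - 7) = (7 + n)/(-7 + n))
f = 16/9 (f = ((7 + 1)/(-7 + 1))² = (8/(-6))² = (-⅙*8)² = (-4/3)² = 16/9 ≈ 1.7778)
f/(-55 + 154*(-1*20)) = 16/(9*(-55 + 154*(-1*20))) = 16/(9*(-55 + 154*(-20))) = 16/(9*(-55 - 3080)) = (16/9)/(-3135) = (16/9)*(-1/3135) = -16/28215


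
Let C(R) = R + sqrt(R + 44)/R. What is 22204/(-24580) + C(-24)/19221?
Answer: -35614417/39371015 - sqrt(5)/230652 ≈ -0.90459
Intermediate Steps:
C(R) = R + sqrt(44 + R)/R
22204/(-24580) + C(-24)/19221 = 22204/(-24580) + (-24 + sqrt(44 - 24)/(-24))/19221 = 22204*(-1/24580) + (-24 - sqrt(5)/12)*(1/19221) = -5551/6145 + (-24 - sqrt(5)/12)*(1/19221) = -5551/6145 + (-8/6407 - sqrt(5)/230652) = -35614417/39371015 - sqrt(5)/230652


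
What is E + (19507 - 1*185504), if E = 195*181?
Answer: -130702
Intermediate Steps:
E = 35295
E + (19507 - 1*185504) = 35295 + (19507 - 1*185504) = 35295 + (19507 - 185504) = 35295 - 165997 = -130702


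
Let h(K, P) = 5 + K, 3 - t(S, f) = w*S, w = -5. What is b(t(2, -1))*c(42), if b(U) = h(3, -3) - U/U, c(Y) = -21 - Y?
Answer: -441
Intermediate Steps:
t(S, f) = 3 + 5*S (t(S, f) = 3 - (-5)*S = 3 + 5*S)
b(U) = 7 (b(U) = (5 + 3) - U/U = 8 - 1*1 = 8 - 1 = 7)
b(t(2, -1))*c(42) = 7*(-21 - 1*42) = 7*(-21 - 42) = 7*(-63) = -441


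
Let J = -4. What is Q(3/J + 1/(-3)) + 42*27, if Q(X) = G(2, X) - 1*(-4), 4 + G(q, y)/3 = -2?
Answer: 1120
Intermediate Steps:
G(q, y) = -18 (G(q, y) = -12 + 3*(-2) = -12 - 6 = -18)
Q(X) = -14 (Q(X) = -18 - 1*(-4) = -18 + 4 = -14)
Q(3/J + 1/(-3)) + 42*27 = -14 + 42*27 = -14 + 1134 = 1120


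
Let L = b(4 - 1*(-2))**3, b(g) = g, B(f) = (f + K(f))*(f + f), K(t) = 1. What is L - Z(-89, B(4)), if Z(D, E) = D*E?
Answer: 3776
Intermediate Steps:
B(f) = 2*f*(1 + f) (B(f) = (f + 1)*(f + f) = (1 + f)*(2*f) = 2*f*(1 + f))
L = 216 (L = (4 - 1*(-2))**3 = (4 + 2)**3 = 6**3 = 216)
L - Z(-89, B(4)) = 216 - (-89)*2*4*(1 + 4) = 216 - (-89)*2*4*5 = 216 - (-89)*40 = 216 - 1*(-3560) = 216 + 3560 = 3776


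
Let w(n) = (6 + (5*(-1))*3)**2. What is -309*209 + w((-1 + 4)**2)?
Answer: -64500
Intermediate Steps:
w(n) = 81 (w(n) = (6 - 5*3)**2 = (6 - 15)**2 = (-9)**2 = 81)
-309*209 + w((-1 + 4)**2) = -309*209 + 81 = -64581 + 81 = -64500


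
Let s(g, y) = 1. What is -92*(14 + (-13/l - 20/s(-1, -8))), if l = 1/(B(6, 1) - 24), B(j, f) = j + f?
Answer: -19780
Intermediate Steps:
B(j, f) = f + j
l = -1/17 (l = 1/((1 + 6) - 24) = 1/(7 - 24) = 1/(-17) = -1/17 ≈ -0.058824)
-92*(14 + (-13/l - 20/s(-1, -8))) = -92*(14 + (-13/(-1/17) - 20/1)) = -92*(14 + (-13*(-17) - 20*1)) = -92*(14 + (221 - 20)) = -92*(14 + 201) = -92*215 = -19780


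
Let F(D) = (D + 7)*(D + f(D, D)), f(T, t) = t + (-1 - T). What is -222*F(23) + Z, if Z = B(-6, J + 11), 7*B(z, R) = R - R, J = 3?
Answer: -146520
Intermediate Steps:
f(T, t) = -1 + t - T
B(z, R) = 0 (B(z, R) = (R - R)/7 = (⅐)*0 = 0)
Z = 0
F(D) = (-1 + D)*(7 + D) (F(D) = (D + 7)*(D + (-1 + D - D)) = (7 + D)*(D - 1) = (7 + D)*(-1 + D) = (-1 + D)*(7 + D))
-222*F(23) + Z = -222*(-7 + 23² + 6*23) + 0 = -222*(-7 + 529 + 138) + 0 = -222*660 + 0 = -146520 + 0 = -146520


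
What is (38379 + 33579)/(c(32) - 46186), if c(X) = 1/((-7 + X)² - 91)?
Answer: -38425572/24663323 ≈ -1.5580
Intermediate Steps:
c(X) = 1/(-91 + (-7 + X)²)
(38379 + 33579)/(c(32) - 46186) = (38379 + 33579)/(1/(-91 + (-7 + 32)²) - 46186) = 71958/(1/(-91 + 25²) - 46186) = 71958/(1/(-91 + 625) - 46186) = 71958/(1/534 - 46186) = 71958/(-24663323/534) = 71958*(-534/24663323) = -38425572/24663323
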